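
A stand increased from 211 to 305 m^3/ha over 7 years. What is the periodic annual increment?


PAI = (V2 - V1) / period = (305 - 211) / 7 = 94 / 7 = 13.4286 ≈ 13.43 m^3/ha/yr

13.43 m^3/ha/yr


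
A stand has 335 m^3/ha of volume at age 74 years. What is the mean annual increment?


MAI = 335 / 74 = 4.5270 ≈ 4.53 m^3/ha/yr

4.53 m^3/ha/yr


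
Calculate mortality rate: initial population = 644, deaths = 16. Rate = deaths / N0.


Mortality rate = 16 / 644 = 0.024845 ≈ 0.0248

0.0248


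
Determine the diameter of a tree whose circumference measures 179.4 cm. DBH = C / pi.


DBH = C / pi = 179.4 / 3.141593 = 57.1048 ≈ 57.10 cm

57.10 cm


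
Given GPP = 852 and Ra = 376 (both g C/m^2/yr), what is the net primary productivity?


NPP = GPP - Ra = 852 - 376 = 476 g C/m^2/yr

476 g C/m^2/yr


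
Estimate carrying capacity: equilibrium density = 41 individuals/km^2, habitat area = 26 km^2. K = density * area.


K = 41 * 26 = 1066 individuals

1066 individuals


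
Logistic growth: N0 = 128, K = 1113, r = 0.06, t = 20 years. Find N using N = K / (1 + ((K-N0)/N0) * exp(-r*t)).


(K - N0)/N0 = (1113 - 128)/128 = 985/128 = 7.69531
r*t = 0.06 * 20 = 1.2; exp(-1.2) = 0.301194
7.69531 * 0.301194 = 2.31778
1 + 2.31778 = 3.31778
N = 1113 / 3.31778 = 335.465 ≈ 335

335


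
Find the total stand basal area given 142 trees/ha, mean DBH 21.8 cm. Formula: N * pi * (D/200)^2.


(D/200)^2 = (21.8/200)^2 = 0.109^2 = 0.011881
Individual BA = 3.141593 * 0.011881 = 0.0373253 m^2
Stand BA = 142 * 0.0373253 = 5.30019 ≈ 5.30 m^2/ha

5.30 m^2/ha


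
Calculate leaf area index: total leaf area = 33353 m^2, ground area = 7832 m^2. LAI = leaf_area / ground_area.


LAI = 33353 / 7832 = 4.2586 ≈ 4.26

4.26


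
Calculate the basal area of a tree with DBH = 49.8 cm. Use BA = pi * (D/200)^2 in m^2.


D/200 = 49.8/200 = 0.249 m
(D/200)^2 = 0.249^2 = 0.062001
BA = 3.141593 * 0.062001 = 0.194782 ≈ 0.1948 m^2

0.1948 m^2


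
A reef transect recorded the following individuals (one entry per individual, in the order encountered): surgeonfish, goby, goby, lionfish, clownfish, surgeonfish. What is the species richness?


Total individuals logged = 6
Distinct species (count of individuals): surgeonfish (2), goby (2), lionfish (1), clownfish (1)
Species richness = number of distinct species = 4

4


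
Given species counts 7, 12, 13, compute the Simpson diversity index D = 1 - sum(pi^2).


Total N = 7 + 12 + 13 = 32
Per-species terms:
  p = 7/32 = 0.218750; p^2 = 0.218750^2 = 0.047852
  p = 12/32 = 0.375000; p^2 = 0.375000^2 = 0.140625
  p = 13/32 = 0.406250; p^2 = 0.406250^2 = 0.165039
sum(p^2) = 0.047852 + 0.140625 + 0.165039 = 0.353516
D = 1 - 0.353516 = 0.646484 ≈ 0.6465

0.6465


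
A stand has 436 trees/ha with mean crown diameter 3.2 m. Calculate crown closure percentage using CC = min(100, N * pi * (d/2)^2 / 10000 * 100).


(d/2)^2 = (3.2/2)^2 = 1.6^2 = 2.56
Crown area = 3.141593 * 2.56 = 8.04248 m^2
N * area / 10000 * 100 = 436 * 8.04248 / 10000 * 100 = 35.0652
CC = min(100, 35.0652) = 35.0652 ≈ 35.1%

35.1%


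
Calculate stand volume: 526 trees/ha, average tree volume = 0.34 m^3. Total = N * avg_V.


V_stand = 526 * 0.34 = 178.84 ≈ 178.8 m^3/ha

178.8 m^3/ha


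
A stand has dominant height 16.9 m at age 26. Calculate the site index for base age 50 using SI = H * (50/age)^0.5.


50/26 = 1.92308
(1.92308)^0.5 = 1.38675
SI = 16.9 * 1.38675 = 23.4361 ≈ 23.4 m

23.4 m


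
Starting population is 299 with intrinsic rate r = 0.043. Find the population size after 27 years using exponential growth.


r*t = 0.043 * 27 = 1.161
exp(1.161) = 3.19312
N = 299 * 3.19312 = 954.743 ≈ 955

955


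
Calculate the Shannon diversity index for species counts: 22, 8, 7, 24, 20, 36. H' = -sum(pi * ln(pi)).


Total N = 22 + 8 + 7 + 24 + 20 + 36 = 117
Per-species terms:
  p = 22/117 = 0.188034; ln(p) = -1.671132; p*ln(p) = 0.188034 * (-1.671132) = -0.314230
  p = 8/117 = 0.068376; ln(p) = -2.682733; p*ln(p) = 0.068376 * (-2.682733) = -0.183435
  p = 7/117 = 0.059829; ln(p) = -2.816265; p*ln(p) = 0.059829 * (-2.816265) = -0.168494
  p = 24/117 = 0.205128; ln(p) = -1.584121; p*ln(p) = 0.205128 * (-1.584121) = -0.324948
  p = 20/117 = 0.170940; ln(p) = -1.766443; p*ln(p) = 0.170940 * (-1.766443) = -0.301956
  p = 36/117 = 0.307692; ln(p) = -1.178656; p*ln(p) = 0.307692 * (-1.178656) = -0.362663
sum(p*ln(p)) = (-0.314230) + (-0.183435) + (-0.168494) + (-0.324948) + (-0.301956) + (-0.362663) = -1.655726
H' = -(-1.655726) = 1.655726 ≈ 1.6557

1.6557


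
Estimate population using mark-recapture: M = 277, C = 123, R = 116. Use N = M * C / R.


N = M * C / R = 277 * 123 / 116 = 34071 / 116 = 293.72 ≈ 294

294 individuals


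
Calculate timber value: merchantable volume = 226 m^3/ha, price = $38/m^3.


Value = 226 * 38 = $8588/ha

$8588/ha


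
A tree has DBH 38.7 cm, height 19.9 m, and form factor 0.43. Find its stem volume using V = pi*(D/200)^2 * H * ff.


(D/200)^2 = (38.7/200)^2 = 0.1935^2 = 0.03744225
BA = 3.141593 * 0.03744225 = 0.117628 m^2
V = 0.117628 * 19.9 * 0.43 = 1.00654 ≈ 1.007 m^3

1.007 m^3


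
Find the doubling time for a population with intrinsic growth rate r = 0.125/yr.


td = ln(2) / 0.125 = 0.693147 / 0.125 = 5.54518 ≈ 5.5 years

5.5 years


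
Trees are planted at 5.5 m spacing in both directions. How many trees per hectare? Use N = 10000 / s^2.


N = 10000 / 5.5^2 = 10000 / 30.25 = 330.579 ≈ 331 trees/ha

331 trees/ha


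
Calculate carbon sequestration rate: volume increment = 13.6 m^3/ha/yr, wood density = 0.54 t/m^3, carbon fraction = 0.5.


C = 13.6 * 0.54 * 0.5 = 3.672 ≈ 3.67 t C/ha/yr

3.67 t C/ha/yr


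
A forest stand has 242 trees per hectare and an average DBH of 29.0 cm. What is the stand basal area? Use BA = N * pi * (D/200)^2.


(D/200)^2 = (29.0/200)^2 = 0.145^2 = 0.021025
Individual BA = 3.141593 * 0.021025 = 0.0660520 m^2
Stand BA = 242 * 0.0660520 = 15.9846 ≈ 15.98 m^2/ha

15.98 m^2/ha


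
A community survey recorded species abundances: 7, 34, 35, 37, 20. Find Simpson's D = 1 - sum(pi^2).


Total N = 7 + 34 + 35 + 37 + 20 = 133
Per-species terms:
  p = 7/133 = 0.052632; p^2 = 0.052632^2 = 0.002770
  p = 34/133 = 0.255639; p^2 = 0.255639^2 = 0.065351
  p = 35/133 = 0.263158; p^2 = 0.263158^2 = 0.069252
  p = 37/133 = 0.278195; p^2 = 0.278195^2 = 0.077392
  p = 20/133 = 0.150376; p^2 = 0.150376^2 = 0.022613
sum(p^2) = 0.002770 + 0.065351 + 0.069252 + 0.077392 + 0.022613 = 0.237378
D = 1 - 0.237378 = 0.762622 ≈ 0.7626

0.7626


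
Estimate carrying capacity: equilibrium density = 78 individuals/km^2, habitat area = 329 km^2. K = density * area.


K = 78 * 329 = 25662 individuals

25662 individuals


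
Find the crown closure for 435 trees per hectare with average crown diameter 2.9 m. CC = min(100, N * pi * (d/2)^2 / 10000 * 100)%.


(d/2)^2 = (2.9/2)^2 = 1.45^2 = 2.1025
Crown area = 3.141593 * 2.1025 = 6.60520 m^2
N * area / 10000 * 100 = 435 * 6.60520 / 10000 * 100 = 28.7326
CC = min(100, 28.7326) = 28.7326 ≈ 28.7%

28.7%


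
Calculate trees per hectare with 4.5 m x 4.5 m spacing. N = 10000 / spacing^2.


N = 10000 / 4.5^2 = 10000 / 20.25 = 493.827 ≈ 494 trees/ha

494 trees/ha


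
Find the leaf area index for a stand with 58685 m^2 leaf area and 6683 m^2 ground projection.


LAI = 58685 / 6683 = 8.7812 ≈ 8.78

8.78


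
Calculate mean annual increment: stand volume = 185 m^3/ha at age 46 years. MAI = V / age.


MAI = 185 / 46 = 4.0217 ≈ 4.02 m^3/ha/yr

4.02 m^3/ha/yr


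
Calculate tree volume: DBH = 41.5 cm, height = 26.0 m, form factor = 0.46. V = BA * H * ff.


(D/200)^2 = (41.5/200)^2 = 0.2075^2 = 0.04305625
BA = 3.141593 * 0.04305625 = 0.135265 m^2
V = 0.135265 * 26.0 * 0.46 = 1.61777 ≈ 1.618 m^3

1.618 m^3


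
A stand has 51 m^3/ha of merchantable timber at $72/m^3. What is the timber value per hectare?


Value = 51 * 72 = $3672/ha

$3672/ha


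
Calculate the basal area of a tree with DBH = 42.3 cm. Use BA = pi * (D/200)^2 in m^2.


D/200 = 42.3/200 = 0.2115 m
(D/200)^2 = 0.2115^2 = 0.04473225
BA = 3.141593 * 0.04473225 = 0.140531 ≈ 0.1405 m^2

0.1405 m^2


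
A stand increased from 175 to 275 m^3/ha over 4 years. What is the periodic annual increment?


PAI = (V2 - V1) / period = (275 - 175) / 4 = 100 / 4 = 25.00 m^3/ha/yr

25.00 m^3/ha/yr


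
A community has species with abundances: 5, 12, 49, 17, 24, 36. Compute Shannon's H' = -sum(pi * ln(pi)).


Total N = 5 + 12 + 49 + 17 + 24 + 36 = 143
Per-species terms:
  p = 5/143 = 0.034965; ln(p) = -3.353408; p*ln(p) = 0.034965 * (-3.353408) = -0.117252
  p = 12/143 = 0.083916; ln(p) = -2.477939; p*ln(p) = 0.083916 * (-2.477939) = -0.207939
  p = 49/143 = 0.342657; ln(p) = -1.071025; p*ln(p) = 0.342657 * (-1.071025) = -0.366994
  p = 17/143 = 0.118881; ln(p) = -2.129632; p*ln(p) = 0.118881 * (-2.129632) = -0.253173
  p = 24/143 = 0.167832; ln(p) = -1.784792; p*ln(p) = 0.167832 * (-1.784792) = -0.299545
  p = 36/143 = 0.251748; ln(p) = -1.379327; p*ln(p) = 0.251748 * (-1.379327) = -0.347243
sum(p*ln(p)) = (-0.117252) + (-0.207939) + (-0.366994) + (-0.253173) + (-0.299545) + (-0.347243) = -1.592146
H' = -(-1.592146) = 1.592146 ≈ 1.5921

1.5921


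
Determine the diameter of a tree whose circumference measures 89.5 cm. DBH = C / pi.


DBH = C / pi = 89.5 / 3.141593 = 28.4887 ≈ 28.49 cm

28.49 cm


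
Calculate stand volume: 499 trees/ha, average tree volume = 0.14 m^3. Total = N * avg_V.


V_stand = 499 * 0.14 = 69.86 ≈ 69.9 m^3/ha

69.9 m^3/ha


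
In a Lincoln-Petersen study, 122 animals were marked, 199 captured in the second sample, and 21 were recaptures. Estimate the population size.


N = M * C / R = 122 * 199 / 21 = 24278 / 21 = 1156.10 ≈ 1156

1156 individuals


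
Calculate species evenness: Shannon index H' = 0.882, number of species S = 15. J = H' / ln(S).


ln(15) = 2.70805
J = H' / ln(S) = 0.882 / 2.70805 = 0.325696 ≈ 0.3257

0.3257


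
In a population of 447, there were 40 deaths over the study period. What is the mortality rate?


Mortality rate = 40 / 447 = 0.089485 ≈ 0.0895

0.0895


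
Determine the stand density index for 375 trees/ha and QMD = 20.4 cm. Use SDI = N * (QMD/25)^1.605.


QMD/25 = 20.4/25 = 0.816
(0.816)^1.605 = exp(1.605 * ln(0.816)) = exp(1.605 * (-0.203341)) = exp(-0.326362) = 0.721544
SDI = 375 * 0.721544 = 270.579 ≈ 271

271


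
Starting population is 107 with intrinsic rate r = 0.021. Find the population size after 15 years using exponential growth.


r*t = 0.021 * 15 = 0.315
exp(0.315) = 1.37026
N = 107 * 1.37026 = 146.618 ≈ 147

147


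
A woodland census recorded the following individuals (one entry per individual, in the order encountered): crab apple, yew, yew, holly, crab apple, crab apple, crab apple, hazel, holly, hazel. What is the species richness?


Total individuals logged = 10
Distinct species (count of individuals): crab apple (4), yew (2), holly (2), hazel (2)
Species richness = number of distinct species = 4

4


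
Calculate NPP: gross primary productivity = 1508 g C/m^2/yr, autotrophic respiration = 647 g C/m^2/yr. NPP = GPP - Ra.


NPP = GPP - Ra = 1508 - 647 = 861 g C/m^2/yr

861 g C/m^2/yr


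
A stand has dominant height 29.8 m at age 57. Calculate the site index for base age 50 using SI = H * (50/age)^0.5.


50/57 = 0.877193
(0.877193)^0.5 = 0.936586
SI = 29.8 * 0.936586 = 27.9103 ≈ 27.9 m

27.9 m


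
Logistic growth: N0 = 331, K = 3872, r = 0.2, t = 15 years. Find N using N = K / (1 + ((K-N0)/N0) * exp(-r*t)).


(K - N0)/N0 = (3872 - 331)/331 = 3541/331 = 10.6979
r*t = 0.2 * 15 = 3; exp(-3) = 0.0497871
10.6979 * 0.0497871 = 0.532617
1 + 0.532617 = 1.53262
N = 3872 / 1.53262 = 2526.39 ≈ 2526

2526


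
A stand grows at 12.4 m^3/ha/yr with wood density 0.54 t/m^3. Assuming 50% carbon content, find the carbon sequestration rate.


C = 12.4 * 0.54 * 0.5 = 3.348 ≈ 3.35 t C/ha/yr

3.35 t C/ha/yr


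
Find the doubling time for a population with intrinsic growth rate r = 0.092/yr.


td = ln(2) / 0.092 = 0.693147 / 0.092 = 7.53421 ≈ 7.5 years

7.5 years


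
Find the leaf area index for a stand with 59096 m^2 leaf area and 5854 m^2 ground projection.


LAI = 59096 / 5854 = 10.09498 ≈ 10.09

10.09


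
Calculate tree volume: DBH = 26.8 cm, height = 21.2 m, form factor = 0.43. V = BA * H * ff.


(D/200)^2 = (26.8/200)^2 = 0.134^2 = 0.017956
BA = 3.141593 * 0.017956 = 0.0564104 m^2
V = 0.0564104 * 21.2 * 0.43 = 0.514237 ≈ 0.514 m^3

0.514 m^3


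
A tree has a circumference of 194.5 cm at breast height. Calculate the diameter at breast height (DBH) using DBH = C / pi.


DBH = C / pi = 194.5 / 3.141593 = 61.9113 ≈ 61.91 cm

61.91 cm


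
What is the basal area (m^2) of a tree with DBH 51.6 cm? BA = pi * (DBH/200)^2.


D/200 = 51.6/200 = 0.258 m
(D/200)^2 = 0.258^2 = 0.066564
BA = 3.141593 * 0.066564 = 0.209117 ≈ 0.2091 m^2

0.2091 m^2


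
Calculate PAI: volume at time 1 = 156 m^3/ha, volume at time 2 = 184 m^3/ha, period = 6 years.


PAI = (V2 - V1) / period = (184 - 156) / 6 = 28 / 6 = 4.6667 ≈ 4.67 m^3/ha/yr

4.67 m^3/ha/yr


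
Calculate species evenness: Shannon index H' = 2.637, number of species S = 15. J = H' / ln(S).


ln(15) = 2.70805
J = H' / ln(S) = 2.637 / 2.70805 = 0.973763 ≈ 0.9738

0.9738


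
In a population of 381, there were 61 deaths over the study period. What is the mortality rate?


Mortality rate = 61 / 381 = 0.160105 ≈ 0.1601

0.1601


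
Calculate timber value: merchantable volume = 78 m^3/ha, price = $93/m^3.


Value = 78 * 93 = $7254/ha

$7254/ha


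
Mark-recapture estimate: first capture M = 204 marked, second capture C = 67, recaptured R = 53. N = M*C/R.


N = M * C / R = 204 * 67 / 53 = 13668 / 53 = 257.89 ≈ 258

258 individuals


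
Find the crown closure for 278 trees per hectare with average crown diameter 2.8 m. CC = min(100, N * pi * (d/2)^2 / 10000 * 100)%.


(d/2)^2 = (2.8/2)^2 = 1.4^2 = 1.96
Crown area = 3.141593 * 1.96 = 6.15752 m^2
N * area / 10000 * 100 = 278 * 6.15752 / 10000 * 100 = 17.1179
CC = min(100, 17.1179) = 17.1179 ≈ 17.1%

17.1%


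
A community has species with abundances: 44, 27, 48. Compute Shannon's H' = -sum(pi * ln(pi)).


Total N = 44 + 27 + 48 = 119
Per-species terms:
  p = 44/119 = 0.369748; ln(p) = -0.994934; p*ln(p) = 0.369748 * (-0.994934) = -0.367875
  p = 27/119 = 0.226891; ln(p) = -1.483286; p*ln(p) = 0.226891 * (-1.483286) = -0.336544
  p = 48/119 = 0.403361; ln(p) = -0.907923; p*ln(p) = 0.403361 * (-0.907923) = -0.366221
sum(p*ln(p)) = (-0.367875) + (-0.336544) + (-0.366221) = -1.070640
H' = -(-1.070640) = 1.070640 ≈ 1.0706

1.0706


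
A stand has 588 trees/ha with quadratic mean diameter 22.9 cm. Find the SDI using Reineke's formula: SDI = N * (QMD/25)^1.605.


QMD/25 = 22.9/25 = 0.916
(0.916)^1.605 = exp(1.605 * ln(0.916)) = exp(1.605 * (-0.0877389)) = exp(-0.140821) = 0.868645
SDI = 588 * 0.868645 = 510.763 ≈ 511

511


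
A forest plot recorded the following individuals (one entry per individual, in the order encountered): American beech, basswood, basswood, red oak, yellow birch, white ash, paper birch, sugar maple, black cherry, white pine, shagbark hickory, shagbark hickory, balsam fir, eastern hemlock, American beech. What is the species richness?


Total individuals logged = 15
Distinct species (count of individuals): American beech (2), basswood (2), red oak (1), yellow birch (1), white ash (1), paper birch (1), sugar maple (1), black cherry (1), white pine (1), shagbark hickory (2), balsam fir (1), eastern hemlock (1)
Species richness = number of distinct species = 12

12


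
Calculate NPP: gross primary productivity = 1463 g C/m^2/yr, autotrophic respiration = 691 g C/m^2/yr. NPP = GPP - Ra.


NPP = GPP - Ra = 1463 - 691 = 772 g C/m^2/yr

772 g C/m^2/yr


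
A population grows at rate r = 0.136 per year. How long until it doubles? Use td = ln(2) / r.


td = ln(2) / 0.136 = 0.693147 / 0.136 = 5.09667 ≈ 5.1 years

5.1 years


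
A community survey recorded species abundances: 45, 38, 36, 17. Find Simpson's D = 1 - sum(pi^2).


Total N = 45 + 38 + 36 + 17 = 136
Per-species terms:
  p = 45/136 = 0.330882; p^2 = 0.330882^2 = 0.109483
  p = 38/136 = 0.279412; p^2 = 0.279412^2 = 0.078071
  p = 36/136 = 0.264706; p^2 = 0.264706^2 = 0.070069
  p = 17/136 = 0.125000; p^2 = 0.125000^2 = 0.015625
sum(p^2) = 0.109483 + 0.078071 + 0.070069 + 0.015625 = 0.273248
D = 1 - 0.273248 = 0.726752 ≈ 0.7268

0.7268


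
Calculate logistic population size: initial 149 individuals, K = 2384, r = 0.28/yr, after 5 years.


(K - N0)/N0 = (2384 - 149)/149 = 2235/149 = 15.0000
r*t = 0.28 * 5 = 1.4; exp(-1.4) = 0.246597
15.0000 * 0.246597 = 3.69896
1 + 3.69896 = 4.69896
N = 2384 / 4.69896 = 507.346 ≈ 507

507


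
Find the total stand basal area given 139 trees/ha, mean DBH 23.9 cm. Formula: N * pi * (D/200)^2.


(D/200)^2 = (23.9/200)^2 = 0.1195^2 = 0.01428025
Individual BA = 3.141593 * 0.01428025 = 0.0448627 m^2
Stand BA = 139 * 0.0448627 = 6.23592 ≈ 6.24 m^2/ha

6.24 m^2/ha


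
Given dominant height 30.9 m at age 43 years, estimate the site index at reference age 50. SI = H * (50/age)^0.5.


50/43 = 1.16279
(1.16279)^0.5 = 1.07833
SI = 30.9 * 1.07833 = 33.3204 ≈ 33.3 m

33.3 m


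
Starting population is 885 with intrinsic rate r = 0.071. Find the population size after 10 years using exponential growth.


r*t = 0.071 * 10 = 0.71
exp(0.71) = 2.03399
N = 885 * 2.03399 = 1800.08 ≈ 1800

1800


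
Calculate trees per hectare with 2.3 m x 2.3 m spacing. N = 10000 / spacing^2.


N = 10000 / 2.3^2 = 10000 / 5.29 = 1890.36 ≈ 1890 trees/ha

1890 trees/ha


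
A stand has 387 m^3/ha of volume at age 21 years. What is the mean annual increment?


MAI = 387 / 21 = 18.4286 ≈ 18.43 m^3/ha/yr

18.43 m^3/ha/yr


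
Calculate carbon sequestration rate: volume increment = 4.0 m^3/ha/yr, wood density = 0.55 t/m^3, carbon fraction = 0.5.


C = 4.0 * 0.55 * 0.5 = 1.10 t C/ha/yr

1.10 t C/ha/yr


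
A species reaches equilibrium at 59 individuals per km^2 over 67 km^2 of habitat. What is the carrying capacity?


K = 59 * 67 = 3953 individuals

3953 individuals


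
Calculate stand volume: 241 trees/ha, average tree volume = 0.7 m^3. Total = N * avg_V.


V_stand = 241 * 0.7 = 168.7 m^3/ha

168.7 m^3/ha


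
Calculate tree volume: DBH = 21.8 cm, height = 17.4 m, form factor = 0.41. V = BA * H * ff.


(D/200)^2 = (21.8/200)^2 = 0.109^2 = 0.011881
BA = 3.141593 * 0.011881 = 0.0373253 m^2
V = 0.0373253 * 17.4 * 0.41 = 0.266279 ≈ 0.266 m^3

0.266 m^3


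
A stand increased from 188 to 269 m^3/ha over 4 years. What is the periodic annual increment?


PAI = (V2 - V1) / period = (269 - 188) / 4 = 81 / 4 = 20.25 m^3/ha/yr

20.25 m^3/ha/yr


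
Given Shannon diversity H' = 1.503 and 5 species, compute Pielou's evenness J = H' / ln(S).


ln(5) = 1.60944
J = H' / ln(S) = 1.503 / 1.60944 = 0.933865 ≈ 0.9339

0.9339


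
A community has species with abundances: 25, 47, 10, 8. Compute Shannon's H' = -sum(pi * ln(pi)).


Total N = 25 + 47 + 10 + 8 = 90
Per-species terms:
  p = 25/90 = 0.277778; ln(p) = -1.280933; p*ln(p) = 0.277778 * (-1.280933) = -0.355815
  p = 47/90 = 0.522222; ln(p) = -0.649662; p*ln(p) = 0.522222 * (-0.649662) = -0.339268
  p = 10/90 = 0.111111; ln(p) = -2.197226; p*ln(p) = 0.111111 * (-2.197226) = -0.244136
  p = 8/90 = 0.088889; ln(p) = -2.420367; p*ln(p) = 0.088889 * (-2.420367) = -0.215144
sum(p*ln(p)) = (-0.355815) + (-0.339268) + (-0.244136) + (-0.215144) = -1.154363
H' = -(-1.154363) = 1.154363 ≈ 1.1544

1.1544


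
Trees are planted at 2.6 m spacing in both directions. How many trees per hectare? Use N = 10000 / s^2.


N = 10000 / 2.6^2 = 10000 / 6.76 = 1479.29 ≈ 1479 trees/ha

1479 trees/ha


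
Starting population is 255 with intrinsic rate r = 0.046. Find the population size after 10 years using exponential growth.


r*t = 0.046 * 10 = 0.46
exp(0.46) = 1.58407
N = 255 * 1.58407 = 403.938 ≈ 404

404


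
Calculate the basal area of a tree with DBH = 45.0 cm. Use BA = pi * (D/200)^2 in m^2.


D/200 = 45.0/200 = 0.225 m
(D/200)^2 = 0.225^2 = 0.050625
BA = 3.141593 * 0.050625 = 0.159043 ≈ 0.1590 m^2

0.1590 m^2


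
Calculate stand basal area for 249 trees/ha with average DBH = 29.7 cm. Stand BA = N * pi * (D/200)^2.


(D/200)^2 = (29.7/200)^2 = 0.1485^2 = 0.02205225
Individual BA = 3.141593 * 0.02205225 = 0.0692792 m^2
Stand BA = 249 * 0.0692792 = 17.2505 ≈ 17.25 m^2/ha

17.25 m^2/ha


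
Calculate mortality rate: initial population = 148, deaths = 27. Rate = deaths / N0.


Mortality rate = 27 / 148 = 0.182432 ≈ 0.1824

0.1824


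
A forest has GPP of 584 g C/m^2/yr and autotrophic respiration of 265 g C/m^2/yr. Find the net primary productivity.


NPP = GPP - Ra = 584 - 265 = 319 g C/m^2/yr

319 g C/m^2/yr


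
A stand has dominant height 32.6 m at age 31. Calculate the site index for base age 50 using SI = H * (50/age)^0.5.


50/31 = 1.61290
(1.61290)^0.5 = 1.27000
SI = 32.6 * 1.27000 = 41.4020 ≈ 41.4 m

41.4 m


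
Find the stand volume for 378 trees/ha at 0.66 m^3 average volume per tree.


V_stand = 378 * 0.66 = 249.48 ≈ 249.5 m^3/ha

249.5 m^3/ha


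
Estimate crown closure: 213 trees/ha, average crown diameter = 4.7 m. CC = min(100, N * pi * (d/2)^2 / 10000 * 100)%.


(d/2)^2 = (4.7/2)^2 = 2.35^2 = 5.5225
Crown area = 3.141593 * 5.5225 = 17.3494 m^2
N * area / 10000 * 100 = 213 * 17.3494 / 10000 * 100 = 36.9542
CC = min(100, 36.9542) = 36.9542 ≈ 37.0%

37.0%


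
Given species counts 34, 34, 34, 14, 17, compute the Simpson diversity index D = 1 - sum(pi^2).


Total N = 34 + 34 + 34 + 14 + 17 = 133
Per-species terms:
  p = 34/133 = 0.255639; p^2 = 0.255639^2 = 0.065351
  p = 34/133 = 0.255639; p^2 = 0.255639^2 = 0.065351
  p = 34/133 = 0.255639; p^2 = 0.255639^2 = 0.065351
  p = 14/133 = 0.105263; p^2 = 0.105263^2 = 0.011080
  p = 17/133 = 0.127820; p^2 = 0.127820^2 = 0.016338
sum(p^2) = 0.065351 + 0.065351 + 0.065351 + 0.011080 + 0.016338 = 0.223471
D = 1 - 0.223471 = 0.776529 ≈ 0.7765

0.7765


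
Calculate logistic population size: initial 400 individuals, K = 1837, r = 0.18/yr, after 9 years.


(K - N0)/N0 = (1837 - 400)/400 = 1437/400 = 3.59250
r*t = 0.18 * 9 = 1.62; exp(-1.62) = 0.197899
3.59250 * 0.197899 = 0.710952
1 + 0.710952 = 1.71095
N = 1837 / 1.71095 = 1073.67 ≈ 1074

1074


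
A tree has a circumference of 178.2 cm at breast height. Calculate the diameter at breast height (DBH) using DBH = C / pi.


DBH = C / pi = 178.2 / 3.141593 = 56.7228 ≈ 56.72 cm

56.72 cm


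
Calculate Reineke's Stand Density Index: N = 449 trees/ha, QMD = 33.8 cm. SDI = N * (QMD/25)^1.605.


QMD/25 = 33.8/25 = 1.352
(1.352)^1.605 = exp(1.605 * ln(1.352)) = exp(1.605 * 0.301585) = exp(0.484044) = 1.62262
SDI = 449 * 1.62262 = 728.556 ≈ 729

729


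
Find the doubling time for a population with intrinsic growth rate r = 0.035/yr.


td = ln(2) / 0.035 = 0.693147 / 0.035 = 19.8042 ≈ 19.8 years

19.8 years


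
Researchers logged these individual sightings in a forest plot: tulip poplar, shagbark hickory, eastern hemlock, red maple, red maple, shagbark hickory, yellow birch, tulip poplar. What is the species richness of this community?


Total individuals logged = 8
Distinct species (count of individuals): tulip poplar (2), shagbark hickory (2), eastern hemlock (1), red maple (2), yellow birch (1)
Species richness = number of distinct species = 5

5


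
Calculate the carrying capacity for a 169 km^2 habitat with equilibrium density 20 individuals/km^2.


K = 20 * 169 = 3380 individuals

3380 individuals


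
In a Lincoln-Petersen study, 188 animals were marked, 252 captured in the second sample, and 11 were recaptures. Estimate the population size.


N = M * C / R = 188 * 252 / 11 = 47376 / 11 = 4306.91 ≈ 4307

4307 individuals


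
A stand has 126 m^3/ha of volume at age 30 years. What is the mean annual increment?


MAI = 126 / 30 = 4.20 m^3/ha/yr

4.20 m^3/ha/yr


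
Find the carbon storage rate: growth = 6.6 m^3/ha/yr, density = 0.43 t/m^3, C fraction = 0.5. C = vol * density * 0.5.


C = 6.6 * 0.43 * 0.5 = 1.419 ≈ 1.42 t C/ha/yr

1.42 t C/ha/yr


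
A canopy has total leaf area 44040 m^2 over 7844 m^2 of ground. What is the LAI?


LAI = 44040 / 7844 = 5.6145 ≈ 5.61

5.61


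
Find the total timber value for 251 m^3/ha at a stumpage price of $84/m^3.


Value = 251 * 84 = $21084/ha

$21084/ha


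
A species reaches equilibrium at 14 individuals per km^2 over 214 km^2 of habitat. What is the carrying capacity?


K = 14 * 214 = 2996 individuals

2996 individuals


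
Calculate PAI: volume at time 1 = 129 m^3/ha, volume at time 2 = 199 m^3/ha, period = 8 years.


PAI = (V2 - V1) / period = (199 - 129) / 8 = 70 / 8 = 8.75 m^3/ha/yr

8.75 m^3/ha/yr


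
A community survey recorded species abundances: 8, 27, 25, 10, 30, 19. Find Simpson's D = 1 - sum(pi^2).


Total N = 8 + 27 + 25 + 10 + 30 + 19 = 119
Per-species terms:
  p = 8/119 = 0.067227; p^2 = 0.067227^2 = 0.004519
  p = 27/119 = 0.226891; p^2 = 0.226891^2 = 0.051480
  p = 25/119 = 0.210084; p^2 = 0.210084^2 = 0.044135
  p = 10/119 = 0.084034; p^2 = 0.084034^2 = 0.007062
  p = 30/119 = 0.252101; p^2 = 0.252101^2 = 0.063555
  p = 19/119 = 0.159664; p^2 = 0.159664^2 = 0.025493
sum(p^2) = 0.004519 + 0.051480 + 0.044135 + 0.007062 + 0.063555 + 0.025493 = 0.196244
D = 1 - 0.196244 = 0.803756 ≈ 0.8038

0.8038


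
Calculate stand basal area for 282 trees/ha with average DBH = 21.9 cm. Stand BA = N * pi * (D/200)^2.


(D/200)^2 = (21.9/200)^2 = 0.1095^2 = 0.01199025
Individual BA = 3.141593 * 0.01199025 = 0.0376685 m^2
Stand BA = 282 * 0.0376685 = 10.6225 ≈ 10.62 m^2/ha

10.62 m^2/ha


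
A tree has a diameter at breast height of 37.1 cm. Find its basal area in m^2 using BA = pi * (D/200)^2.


D/200 = 37.1/200 = 0.1855 m
(D/200)^2 = 0.1855^2 = 0.03441025
BA = 3.141593 * 0.03441025 = 0.108103 ≈ 0.1081 m^2

0.1081 m^2


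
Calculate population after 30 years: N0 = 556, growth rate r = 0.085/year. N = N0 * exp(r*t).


r*t = 0.085 * 30 = 2.55
exp(2.55) = 12.8071
N = 556 * 12.8071 = 7120.75 ≈ 7121

7121


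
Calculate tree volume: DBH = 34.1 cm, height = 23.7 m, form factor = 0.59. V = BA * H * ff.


(D/200)^2 = (34.1/200)^2 = 0.1705^2 = 0.02907025
BA = 3.141593 * 0.02907025 = 0.0913269 m^2
V = 0.0913269 * 23.7 * 0.59 = 1.27702 ≈ 1.277 m^3

1.277 m^3


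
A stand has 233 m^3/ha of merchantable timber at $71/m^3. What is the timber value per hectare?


Value = 233 * 71 = $16543/ha

$16543/ha


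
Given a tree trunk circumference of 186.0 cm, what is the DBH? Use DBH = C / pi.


DBH = C / pi = 186.0 / 3.141593 = 59.2056 ≈ 59.21 cm

59.21 cm


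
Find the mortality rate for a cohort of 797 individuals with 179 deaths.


Mortality rate = 179 / 797 = 0.224592 ≈ 0.2246

0.2246


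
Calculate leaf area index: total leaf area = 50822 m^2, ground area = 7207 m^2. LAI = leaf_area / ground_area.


LAI = 50822 / 7207 = 7.0518 ≈ 7.05

7.05


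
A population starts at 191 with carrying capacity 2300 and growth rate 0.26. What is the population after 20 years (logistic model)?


(K - N0)/N0 = (2300 - 191)/191 = 2109/191 = 11.0419
r*t = 0.26 * 20 = 5.2; exp(-5.2) = 0.00551656
11.0419 * 0.00551656 = 0.0609133
1 + 0.0609133 = 1.06091
N = 2300 / 1.06091 = 2167.95 ≈ 2168

2168


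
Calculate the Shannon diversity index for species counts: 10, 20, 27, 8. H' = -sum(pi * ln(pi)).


Total N = 10 + 20 + 27 + 8 = 65
Per-species terms:
  p = 10/65 = 0.153846; ln(p) = -1.871803; p*ln(p) = 0.153846 * (-1.871803) = -0.287969
  p = 20/65 = 0.307692; ln(p) = -1.178656; p*ln(p) = 0.307692 * (-1.178656) = -0.362663
  p = 27/65 = 0.415385; ln(p) = -0.878549; p*ln(p) = 0.415385 * (-0.878549) = -0.364936
  p = 8/65 = 0.123077; ln(p) = -2.094945; p*ln(p) = 0.123077 * (-2.094945) = -0.257840
sum(p*ln(p)) = (-0.287969) + (-0.362663) + (-0.364936) + (-0.257840) = -1.273408
H' = -(-1.273408) = 1.273408 ≈ 1.2734

1.2734


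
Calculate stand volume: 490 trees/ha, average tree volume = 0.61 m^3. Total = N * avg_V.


V_stand = 490 * 0.61 = 298.9 m^3/ha

298.9 m^3/ha


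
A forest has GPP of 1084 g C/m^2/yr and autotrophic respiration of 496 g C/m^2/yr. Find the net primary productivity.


NPP = GPP - Ra = 1084 - 496 = 588 g C/m^2/yr

588 g C/m^2/yr


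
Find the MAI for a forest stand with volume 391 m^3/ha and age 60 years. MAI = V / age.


MAI = 391 / 60 = 6.5167 ≈ 6.52 m^3/ha/yr

6.52 m^3/ha/yr


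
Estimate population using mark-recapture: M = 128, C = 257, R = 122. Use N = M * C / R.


N = M * C / R = 128 * 257 / 122 = 32896 / 122 = 269.64 ≈ 270

270 individuals


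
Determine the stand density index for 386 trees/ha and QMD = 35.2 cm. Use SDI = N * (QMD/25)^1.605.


QMD/25 = 35.2/25 = 1.408
(1.408)^1.605 = exp(1.605 * ln(1.408)) = exp(1.605 * 0.342170) = exp(0.549183) = 1.73184
SDI = 386 * 1.73184 = 668.490 ≈ 668

668


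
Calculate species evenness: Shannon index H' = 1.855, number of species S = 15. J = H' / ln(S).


ln(15) = 2.70805
J = H' / ln(S) = 1.855 / 2.70805 = 0.684995 ≈ 0.6850

0.6850


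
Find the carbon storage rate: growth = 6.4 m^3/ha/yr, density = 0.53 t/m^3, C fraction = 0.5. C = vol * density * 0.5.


C = 6.4 * 0.53 * 0.5 = 1.696 ≈ 1.70 t C/ha/yr

1.70 t C/ha/yr


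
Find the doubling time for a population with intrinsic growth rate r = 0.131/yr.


td = ln(2) / 0.131 = 0.693147 / 0.131 = 5.29120 ≈ 5.3 years

5.3 years


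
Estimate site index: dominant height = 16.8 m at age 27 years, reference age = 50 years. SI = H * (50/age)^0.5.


50/27 = 1.85185
(1.85185)^0.5 = 1.36083
SI = 16.8 * 1.36083 = 22.8619 ≈ 22.9 m

22.9 m


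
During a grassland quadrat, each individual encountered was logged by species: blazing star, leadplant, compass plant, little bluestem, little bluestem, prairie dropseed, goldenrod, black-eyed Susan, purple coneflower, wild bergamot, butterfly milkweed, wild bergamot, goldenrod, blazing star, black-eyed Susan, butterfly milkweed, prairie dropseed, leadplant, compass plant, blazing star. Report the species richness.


Total individuals logged = 20
Distinct species (count of individuals): blazing star (3), leadplant (2), compass plant (2), little bluestem (2), prairie dropseed (2), goldenrod (2), black-eyed Susan (2), purple coneflower (1), wild bergamot (2), butterfly milkweed (2)
Species richness = number of distinct species = 10

10


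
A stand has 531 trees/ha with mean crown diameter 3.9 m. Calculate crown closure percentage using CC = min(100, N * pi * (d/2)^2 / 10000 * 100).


(d/2)^2 = (3.9/2)^2 = 1.95^2 = 3.8025
Crown area = 3.141593 * 3.8025 = 11.9459 m^2
N * area / 10000 * 100 = 531 * 11.9459 / 10000 * 100 = 63.4327
CC = min(100, 63.4327) = 63.4327 ≈ 63.4%

63.4%


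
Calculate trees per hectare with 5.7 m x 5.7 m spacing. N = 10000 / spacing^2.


N = 10000 / 5.7^2 = 10000 / 32.49 = 307.787 ≈ 308 trees/ha

308 trees/ha


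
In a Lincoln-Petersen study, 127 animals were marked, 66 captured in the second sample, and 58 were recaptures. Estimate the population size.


N = M * C / R = 127 * 66 / 58 = 8382 / 58 = 144.52 ≈ 145

145 individuals


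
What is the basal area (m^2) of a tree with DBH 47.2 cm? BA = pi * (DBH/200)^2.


D/200 = 47.2/200 = 0.236 m
(D/200)^2 = 0.236^2 = 0.055696
BA = 3.141593 * 0.055696 = 0.174974 ≈ 0.1750 m^2

0.1750 m^2


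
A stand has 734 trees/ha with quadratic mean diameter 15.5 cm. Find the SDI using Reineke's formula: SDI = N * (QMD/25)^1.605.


QMD/25 = 15.5/25 = 0.62
(0.62)^1.605 = exp(1.605 * ln(0.62)) = exp(1.605 * (-0.478036)) = exp(-0.767248) = 0.464289
SDI = 734 * 0.464289 = 340.788 ≈ 341

341


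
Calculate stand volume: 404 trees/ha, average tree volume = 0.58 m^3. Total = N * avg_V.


V_stand = 404 * 0.58 = 234.32 ≈ 234.3 m^3/ha

234.3 m^3/ha


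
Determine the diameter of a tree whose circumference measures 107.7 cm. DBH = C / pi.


DBH = C / pi = 107.7 / 3.141593 = 34.2820 ≈ 34.28 cm

34.28 cm


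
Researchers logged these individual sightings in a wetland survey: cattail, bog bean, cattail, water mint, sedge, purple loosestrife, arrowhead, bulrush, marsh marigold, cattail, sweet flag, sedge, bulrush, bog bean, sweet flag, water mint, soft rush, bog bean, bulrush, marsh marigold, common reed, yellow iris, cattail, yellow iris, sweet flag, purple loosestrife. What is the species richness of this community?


Total individuals logged = 26
Distinct species (count of individuals): cattail (4), bog bean (3), water mint (2), sedge (2), purple loosestrife (2), arrowhead (1), bulrush (3), marsh marigold (2), sweet flag (3), soft rush (1), common reed (1), yellow iris (2)
Species richness = number of distinct species = 12

12


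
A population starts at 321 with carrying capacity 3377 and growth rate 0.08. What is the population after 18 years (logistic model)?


(K - N0)/N0 = (3377 - 321)/321 = 3056/321 = 9.52025
r*t = 0.08 * 18 = 1.44; exp(-1.44) = 0.236928
9.52025 * 0.236928 = 2.25561
1 + 2.25561 = 3.25561
N = 3377 / 3.25561 = 1037.29 ≈ 1037

1037


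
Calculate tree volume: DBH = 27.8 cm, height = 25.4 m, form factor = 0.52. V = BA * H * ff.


(D/200)^2 = (27.8/200)^2 = 0.139^2 = 0.019321
BA = 3.141593 * 0.019321 = 0.0606987 m^2
V = 0.0606987 * 25.4 * 0.52 = 0.801708 ≈ 0.802 m^3

0.802 m^3


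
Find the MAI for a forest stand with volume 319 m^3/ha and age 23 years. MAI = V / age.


MAI = 319 / 23 = 13.8696 ≈ 13.87 m^3/ha/yr

13.87 m^3/ha/yr


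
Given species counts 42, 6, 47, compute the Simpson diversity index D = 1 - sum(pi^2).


Total N = 42 + 6 + 47 = 95
Per-species terms:
  p = 42/95 = 0.442105; p^2 = 0.442105^2 = 0.195457
  p = 6/95 = 0.063158; p^2 = 0.063158^2 = 0.003989
  p = 47/95 = 0.494737; p^2 = 0.494737^2 = 0.244765
sum(p^2) = 0.195457 + 0.003989 + 0.244765 = 0.444211
D = 1 - 0.444211 = 0.555789 ≈ 0.5558

0.5558


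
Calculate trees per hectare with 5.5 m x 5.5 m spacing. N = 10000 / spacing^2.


N = 10000 / 5.5^2 = 10000 / 30.25 = 330.579 ≈ 331 trees/ha

331 trees/ha


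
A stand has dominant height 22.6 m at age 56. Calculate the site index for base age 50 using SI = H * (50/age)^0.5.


50/56 = 0.892857
(0.892857)^0.5 = 0.944911
SI = 22.6 * 0.944911 = 21.3550 ≈ 21.4 m

21.4 m


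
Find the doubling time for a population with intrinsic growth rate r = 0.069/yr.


td = ln(2) / 0.069 = 0.693147 / 0.069 = 10.0456 ≈ 10.0 years

10.0 years


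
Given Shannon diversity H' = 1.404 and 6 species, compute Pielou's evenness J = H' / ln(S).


ln(6) = 1.79176
J = H' / ln(S) = 1.404 / 1.79176 = 0.783587 ≈ 0.7836

0.7836


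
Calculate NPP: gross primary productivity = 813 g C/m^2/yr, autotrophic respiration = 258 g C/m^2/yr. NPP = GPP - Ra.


NPP = GPP - Ra = 813 - 258 = 555 g C/m^2/yr

555 g C/m^2/yr


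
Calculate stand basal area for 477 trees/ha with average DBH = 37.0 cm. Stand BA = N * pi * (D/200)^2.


(D/200)^2 = (37.0/200)^2 = 0.185^2 = 0.034225
Individual BA = 3.141593 * 0.034225 = 0.107521 m^2
Stand BA = 477 * 0.107521 = 51.2875 ≈ 51.29 m^2/ha

51.29 m^2/ha


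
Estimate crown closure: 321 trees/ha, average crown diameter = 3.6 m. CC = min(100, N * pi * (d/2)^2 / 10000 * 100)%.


(d/2)^2 = (3.6/2)^2 = 1.8^2 = 3.24
Crown area = 3.141593 * 3.24 = 10.1788 m^2
N * area / 10000 * 100 = 321 * 10.1788 / 10000 * 100 = 32.6739
CC = min(100, 32.6739) = 32.6739 ≈ 32.7%

32.7%


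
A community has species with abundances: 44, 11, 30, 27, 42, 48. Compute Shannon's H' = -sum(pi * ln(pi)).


Total N = 44 + 11 + 30 + 27 + 42 + 48 = 202
Per-species terms:
  p = 44/202 = 0.217822; ln(p) = -1.524077; p*ln(p) = 0.217822 * (-1.524077) = -0.331978
  p = 11/202 = 0.054455; ln(p) = -2.910381; p*ln(p) = 0.054455 * (-2.910381) = -0.158485
  p = 30/202 = 0.148515; ln(p) = -1.907069; p*ln(p) = 0.148515 * (-1.907069) = -0.283228
  p = 27/202 = 0.133663; ln(p) = -2.012434; p*ln(p) = 0.133663 * (-2.012434) = -0.268988
  p = 42/202 = 0.207921; ln(p) = -1.570597; p*ln(p) = 0.207921 * (-1.570597) = -0.326560
  p = 48/202 = 0.237624; ln(p) = -1.437066; p*ln(p) = 0.237624 * (-1.437066) = -0.341481
sum(p*ln(p)) = (-0.331978) + (-0.158485) + (-0.283228) + (-0.268988) + (-0.326560) + (-0.341481) = -1.710720
H' = -(-1.710720) = 1.710720 ≈ 1.7107

1.7107


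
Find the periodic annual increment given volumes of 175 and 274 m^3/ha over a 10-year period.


PAI = (V2 - V1) / period = (274 - 175) / 10 = 99 / 10 = 9.90 m^3/ha/yr

9.90 m^3/ha/yr


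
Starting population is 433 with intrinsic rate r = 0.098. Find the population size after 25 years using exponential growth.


r*t = 0.098 * 25 = 2.45
exp(2.45) = 11.5883
N = 433 * 11.5883 = 5017.73 ≈ 5018

5018


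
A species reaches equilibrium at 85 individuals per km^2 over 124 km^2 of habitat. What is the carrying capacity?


K = 85 * 124 = 10540 individuals

10540 individuals


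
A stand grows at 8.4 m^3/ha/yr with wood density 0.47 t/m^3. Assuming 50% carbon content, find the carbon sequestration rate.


C = 8.4 * 0.47 * 0.5 = 1.974 ≈ 1.97 t C/ha/yr

1.97 t C/ha/yr


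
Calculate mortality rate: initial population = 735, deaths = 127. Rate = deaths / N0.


Mortality rate = 127 / 735 = 0.172789 ≈ 0.1728

0.1728


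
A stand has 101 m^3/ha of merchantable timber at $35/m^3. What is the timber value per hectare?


Value = 101 * 35 = $3535/ha

$3535/ha


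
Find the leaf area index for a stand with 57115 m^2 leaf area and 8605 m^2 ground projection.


LAI = 57115 / 8605 = 6.6374 ≈ 6.64

6.64


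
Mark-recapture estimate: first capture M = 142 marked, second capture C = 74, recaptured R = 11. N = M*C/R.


N = M * C / R = 142 * 74 / 11 = 10508 / 11 = 955.27 ≈ 955

955 individuals


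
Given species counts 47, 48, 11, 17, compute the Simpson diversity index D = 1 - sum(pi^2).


Total N = 47 + 48 + 11 + 17 = 123
Per-species terms:
  p = 47/123 = 0.382114; p^2 = 0.382114^2 = 0.146011
  p = 48/123 = 0.390244; p^2 = 0.390244^2 = 0.152290
  p = 11/123 = 0.089431; p^2 = 0.089431^2 = 0.007998
  p = 17/123 = 0.138211; p^2 = 0.138211^2 = 0.019102
sum(p^2) = 0.146011 + 0.152290 + 0.007998 + 0.019102 = 0.325401
D = 1 - 0.325401 = 0.674599 ≈ 0.6746

0.6746


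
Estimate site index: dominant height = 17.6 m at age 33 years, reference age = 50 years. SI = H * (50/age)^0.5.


50/33 = 1.51515
(1.51515)^0.5 = 1.23091
SI = 17.6 * 1.23091 = 21.6640 ≈ 21.7 m

21.7 m


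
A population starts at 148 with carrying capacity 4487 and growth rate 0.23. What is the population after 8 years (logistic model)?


(K - N0)/N0 = (4487 - 148)/148 = 4339/148 = 29.3176
r*t = 0.23 * 8 = 1.84; exp(-1.84) = 0.158817
29.3176 * 0.158817 = 4.65613
1 + 4.65613 = 5.65613
N = 4487 / 5.65613 = 793.299 ≈ 793

793


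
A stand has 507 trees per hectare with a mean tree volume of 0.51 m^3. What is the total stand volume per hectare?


V_stand = 507 * 0.51 = 258.57 ≈ 258.6 m^3/ha

258.6 m^3/ha


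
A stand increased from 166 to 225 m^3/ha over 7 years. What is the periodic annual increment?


PAI = (V2 - V1) / period = (225 - 166) / 7 = 59 / 7 = 8.4286 ≈ 8.43 m^3/ha/yr

8.43 m^3/ha/yr


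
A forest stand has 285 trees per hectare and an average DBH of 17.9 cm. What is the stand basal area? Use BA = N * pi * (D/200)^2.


(D/200)^2 = (17.9/200)^2 = 0.0895^2 = 0.00801025
Individual BA = 3.141593 * 0.00801025 = 0.0251649 m^2
Stand BA = 285 * 0.0251649 = 7.17200 ≈ 7.17 m^2/ha

7.17 m^2/ha
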